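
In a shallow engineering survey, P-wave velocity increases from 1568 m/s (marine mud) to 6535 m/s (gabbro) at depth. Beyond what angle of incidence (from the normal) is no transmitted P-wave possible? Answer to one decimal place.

13.9°

Critical incidence: sin θ_c = V₁/V₂ = 1568/6535 = 0.2399.
θ_c = arcsin 0.2399 = 13.88°.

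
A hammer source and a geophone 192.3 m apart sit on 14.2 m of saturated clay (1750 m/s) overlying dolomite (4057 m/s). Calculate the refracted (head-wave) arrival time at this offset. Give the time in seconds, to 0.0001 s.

0.0620 s

t = x/V₂ + 2h·√(V₂²−V₁²)/(V₁V₂).
√(V₂²−V₁²) = √(4057²−1750²) = 3660.2 m/s; delay term = 2·14.2·3660.2/(1750·4057) = 0.01464 s.
t = 192.3/4057 + 0.01464 = 0.06204 s.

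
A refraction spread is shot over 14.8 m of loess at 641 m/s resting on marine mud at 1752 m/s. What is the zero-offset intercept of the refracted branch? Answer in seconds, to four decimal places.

0.0430 s

θ_c = arcsin(V₁/V₂) = arcsin(641/1752) = 21.46°; cos θ_c = 0.9307.
tᵢ = 2h·cos θ_c / V₁ = 2·14.8·0.9307 / 641 = 0.04298 s.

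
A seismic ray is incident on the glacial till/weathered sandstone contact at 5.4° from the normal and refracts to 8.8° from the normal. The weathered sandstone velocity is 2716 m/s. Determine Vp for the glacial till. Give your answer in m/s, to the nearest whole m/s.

Snell's law: sin 5.4°/V₁ = sin 8.8°/V₂.
V₁ = V₂·sin 5.4°/sin 8.8° = 2716 × 0.6151 = 1670.73 m/s.

1671 m/s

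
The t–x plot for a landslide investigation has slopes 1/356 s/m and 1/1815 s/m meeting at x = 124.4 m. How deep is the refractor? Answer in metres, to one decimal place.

51.0 m

x_cross = 2h·√((V₂+V₁)/(V₂−V₁)) → h = x_cross / (2·√((V₂+V₁)/(V₂−V₁))).
√((V₂+V₁)/(V₂−V₁)) = √((1815+356)/(1815−356)) = 1.2198.
h = 124.4 / (2·1.2198) = 50.99 m.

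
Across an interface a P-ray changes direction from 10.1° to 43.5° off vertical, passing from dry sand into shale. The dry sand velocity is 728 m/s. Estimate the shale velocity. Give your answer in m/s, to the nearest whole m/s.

2858 m/s

Snell's law: sin 10.1°/V₁ = sin 43.5°/V₂.
V₂ = V₁·sin 43.5°/sin 10.1° = 728 × 3.9252 = 2857.57 m/s.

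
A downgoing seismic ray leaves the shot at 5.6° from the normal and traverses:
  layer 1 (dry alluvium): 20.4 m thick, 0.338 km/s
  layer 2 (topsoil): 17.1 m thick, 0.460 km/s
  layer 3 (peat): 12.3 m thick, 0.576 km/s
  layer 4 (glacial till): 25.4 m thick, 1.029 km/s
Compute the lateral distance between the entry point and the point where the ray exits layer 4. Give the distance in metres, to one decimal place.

Apply Snell's law at each interface; in layer i the horizontal offset is hᵢ·tan θᵢ.
Layer 1: θ = 5.60°; offset = 20.4·tan 5.60° = 2.000 m.
Layer 2: sin θ = 0.460·sin 5.6°/0.338 = 0.1328, θ = 7.63°; offset = 17.1·tan 7.63° = 2.291 m.
Layer 3: sin θ = 0.576·sin 5.6°/0.338 = 0.1663, θ = 9.57°; offset = 12.3·tan 9.57° = 2.074 m.
Layer 4: sin θ = 1.029·sin 5.6°/0.338 = 0.2971, θ = 17.28°; offset = 25.4·tan 17.28° = 7.903 m.
Σ offsets = 14.268 m.

14.3 m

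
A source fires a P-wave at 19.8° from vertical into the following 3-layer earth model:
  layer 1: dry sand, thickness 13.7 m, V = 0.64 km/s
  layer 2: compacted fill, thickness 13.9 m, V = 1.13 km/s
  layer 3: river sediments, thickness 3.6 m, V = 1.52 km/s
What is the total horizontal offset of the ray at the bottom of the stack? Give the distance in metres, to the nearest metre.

20 m

p = sin θ₁/V₁ = sin 19.8°/0.64 = 5.2928e-01 s/km is conserved through the stack.
Layer 1: θ = 19.80°; offset = 13.7·tan 19.80° = 4.932 m.
Layer 2: sin θ = p·1.13 = 0.5981 → θ = 36.73°; offset = 13.9·tan 36.73° = 10.373 m.
Layer 3: sin θ = p·1.52 = 0.8045 → θ = 53.56°; offset = 3.6·tan 53.56° = 4.876 m.
Σ offsets = 20.182 m.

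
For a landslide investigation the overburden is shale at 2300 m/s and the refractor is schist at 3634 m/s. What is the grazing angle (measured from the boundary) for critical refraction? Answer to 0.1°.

Critical incidence: sin θ_c = V₁/V₂ = 2300/3634 = 0.6329.
θ_c = arcsin 0.6329 = 39.27°.
Measured from the interface: 90° − 39.27° = 50.73°.

50.7°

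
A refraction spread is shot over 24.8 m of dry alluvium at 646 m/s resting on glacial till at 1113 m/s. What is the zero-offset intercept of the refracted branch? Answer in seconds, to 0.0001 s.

0.0625 s

tᵢ = 2h·√(V₂²−V₁²)/(V₁V₂).
√(V₂²−V₁²) = √(1113²−646²) = 906.3 m/s.
tᵢ = 2·24.8·906.3/(646·1113) = 0.06252 s.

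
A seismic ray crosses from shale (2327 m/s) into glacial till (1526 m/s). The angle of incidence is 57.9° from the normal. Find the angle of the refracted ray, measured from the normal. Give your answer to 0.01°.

Snell's law: sin θ₂ = (V₂/V₁)·sin θ₁ = (1526/2327)·sin 57.9° = 0.5555.
θ₂ = sin⁻¹(0.5555) = 33.75° (from vertical).

33.75°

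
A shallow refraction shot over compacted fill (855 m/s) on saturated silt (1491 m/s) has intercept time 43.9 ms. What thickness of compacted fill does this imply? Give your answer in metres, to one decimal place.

22.9 m

h = tᵢ·V₁·V₂ / (2·√(V₂²−V₁²)).
√(V₂²−V₁²) = √(1491² − 855²) = 1221.5 m/s.
h = 0.0439 s × 855 × 1491 / (2 × 1221.5) = 22.91 m.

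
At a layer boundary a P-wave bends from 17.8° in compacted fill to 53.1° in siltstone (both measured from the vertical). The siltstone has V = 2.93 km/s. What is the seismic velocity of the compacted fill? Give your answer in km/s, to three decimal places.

1.120 km/s

sin 17.8° = 0.3057; sin 53.1° = 0.7997.
V₁ = V₂·(sin θ₁/sin θ₂) = 2.93·(0.3057/0.7997) = 1.120 km/s.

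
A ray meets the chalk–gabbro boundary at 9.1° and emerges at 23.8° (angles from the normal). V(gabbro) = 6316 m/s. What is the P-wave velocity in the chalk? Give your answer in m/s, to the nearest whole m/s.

Snell's law: sin 9.1°/V₁ = sin 23.8°/V₂.
V₁ = V₂·sin 9.1°/sin 23.8° = 6316 × 0.3919 = 2475.38 m/s.

2475 m/s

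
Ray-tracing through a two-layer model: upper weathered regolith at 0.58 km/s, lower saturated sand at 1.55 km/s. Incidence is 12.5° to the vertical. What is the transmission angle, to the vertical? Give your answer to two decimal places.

35.34°

Snell's law: sin θ₂ = (V₂/V₁)·sin θ₁ = (1.55/0.58)·sin 12.5° = 0.5784.
θ₂ = arcsin 0.5784 = 35.34° from the normal.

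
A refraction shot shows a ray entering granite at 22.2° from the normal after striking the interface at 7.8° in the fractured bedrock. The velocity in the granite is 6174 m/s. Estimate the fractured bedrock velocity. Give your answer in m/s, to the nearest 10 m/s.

2220 m/s

sin 7.8° = 0.1357; sin 22.2° = 0.3778.
V₁ = V₂·(sin θ₁/sin θ₂) = 6174·(0.1357/0.3778) = 2217.62 m/s.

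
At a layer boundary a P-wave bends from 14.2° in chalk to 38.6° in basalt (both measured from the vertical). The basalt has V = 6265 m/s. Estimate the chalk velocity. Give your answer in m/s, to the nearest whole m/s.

2463 m/s

Snell's law: sin 14.2°/V₁ = sin 38.6°/V₂.
V₁ = V₂·sin 14.2°/sin 38.6° = 6265 × 0.3932 = 2463.38 m/s.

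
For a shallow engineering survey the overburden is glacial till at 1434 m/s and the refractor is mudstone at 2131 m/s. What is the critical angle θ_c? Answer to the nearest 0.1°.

At critical incidence the refracted ray runs along the interface (θ₂ = 90°), so sin θ_c = V₁/V₂.
θ_c = arcsin(1434/2131) = arcsin 0.6729 = 42.29°.

42.3°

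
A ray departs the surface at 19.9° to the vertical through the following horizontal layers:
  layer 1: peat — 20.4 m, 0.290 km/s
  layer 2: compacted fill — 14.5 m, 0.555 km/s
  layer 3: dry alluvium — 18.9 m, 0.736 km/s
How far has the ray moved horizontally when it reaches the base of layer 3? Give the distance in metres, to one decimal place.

52.2 m

Ray parameter p = sin 19.9° / 0.290 km/s = 1.1737e+00 s/km.
Layer 1: θ = 19.90°; offset = 20.4·tan 19.90° = 7.385 m.
Layer 2: sin θ = p·0.555 = 0.6514 → θ = 40.65°; offset = 14.5·tan 40.65° = 12.449 m.
Layer 3: sin θ = p·0.736 = 0.8639 → θ = 59.75°; offset = 18.9·tan 59.75° = 32.412 m.
Σ offsets = 52.246 m.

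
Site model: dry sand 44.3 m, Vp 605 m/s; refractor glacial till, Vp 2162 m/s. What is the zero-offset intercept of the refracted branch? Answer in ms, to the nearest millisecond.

tᵢ = 2h·√(V₂²−V₁²)/(V₁V₂).
√(V₂²−V₁²) = √(2162²−605²) = 2075.6 m/s.
tᵢ = 2·44.3·2075.6/(605·2162) = 0.14060 s.

141 ms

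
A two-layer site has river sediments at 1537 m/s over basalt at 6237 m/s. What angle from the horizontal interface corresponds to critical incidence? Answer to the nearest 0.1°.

75.7°

At critical incidence the refracted ray runs along the interface (θ₂ = 90°), so sin θ_c = V₁/V₂.
θ_c = arcsin(1537/6237) = arcsin 0.2464 = 14.27°.
Measured from the interface: 90° − 14.27° = 75.73°.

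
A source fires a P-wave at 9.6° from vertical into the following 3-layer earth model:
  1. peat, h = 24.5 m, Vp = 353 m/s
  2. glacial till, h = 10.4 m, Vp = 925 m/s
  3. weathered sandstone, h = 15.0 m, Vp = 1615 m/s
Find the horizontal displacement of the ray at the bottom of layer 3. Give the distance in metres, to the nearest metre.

Ray parameter p = sin 9.6° / 353 m/s = 4.7243e-04 s/m.
Layer 1: θ = 9.60°; offset = 24.5·tan 9.60° = 4.144 m.
Layer 2: sin θ = p·925 = 0.4370 → θ = 25.91°; offset = 10.4·tan 25.91° = 5.053 m.
Layer 3: sin θ = p·1615 = 0.7630 → θ = 49.73°; offset = 15.0·tan 49.73° = 17.705 m.
Summing the layer offsets gives 26.901 m.

27 m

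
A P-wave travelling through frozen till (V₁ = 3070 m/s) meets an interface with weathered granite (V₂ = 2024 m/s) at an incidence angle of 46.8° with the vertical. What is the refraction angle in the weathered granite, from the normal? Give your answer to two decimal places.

Snell's law: sin θ₂ = (V₂/V₁)·sin θ₁ = (2024/3070)·sin 46.8° = 0.4806.
θ₂ = sin⁻¹(0.4806) = 28.72° (from vertical).

28.72°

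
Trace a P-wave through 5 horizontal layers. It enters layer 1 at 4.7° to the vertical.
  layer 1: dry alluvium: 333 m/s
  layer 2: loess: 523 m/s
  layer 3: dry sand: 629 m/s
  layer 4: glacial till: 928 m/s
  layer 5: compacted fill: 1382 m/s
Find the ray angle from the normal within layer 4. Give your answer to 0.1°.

Snell's law across each interface conserves sin θ / V, so sin θ_4 = V_4·sin θ₁/V₁.
sin θ_4 = 928 × sin 4.7° / 333 = 0.2283.
θ_4 = 13.20° from the vertical.

13.2°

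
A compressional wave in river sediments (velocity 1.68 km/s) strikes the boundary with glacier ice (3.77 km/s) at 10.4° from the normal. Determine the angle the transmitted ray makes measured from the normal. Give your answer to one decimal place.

23.9°

Snell's law: sin θ₂ = (V₂/V₁)·sin θ₁ = (3.77/1.68)·sin 10.4° = 0.4051.
θ₂ = sin⁻¹(0.4051) = 23.90° (from vertical).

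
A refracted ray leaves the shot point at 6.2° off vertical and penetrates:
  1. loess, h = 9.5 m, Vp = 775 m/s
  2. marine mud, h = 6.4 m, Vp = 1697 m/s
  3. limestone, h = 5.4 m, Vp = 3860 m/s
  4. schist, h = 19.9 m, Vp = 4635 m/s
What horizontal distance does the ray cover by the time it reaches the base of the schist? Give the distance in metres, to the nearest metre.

Apply Snell's law at each interface; in layer i the horizontal offset is hᵢ·tan θᵢ.
Layer 1: θ = 6.20°; offset = 9.5·tan 6.20° = 1.032 m.
Layer 2: sin θ = 1697·sin 6.2°/775 = 0.2365, θ = 13.68°; offset = 6.4·tan 13.68° = 1.558 m.
Layer 3: sin θ = 3860·sin 6.2°/775 = 0.5379, θ = 32.54°; offset = 5.4·tan 32.54° = 3.446 m.
Layer 4: sin θ = 4635·sin 6.2°/775 = 0.6459, θ = 40.23°; offset = 19.9·tan 40.23° = 16.837 m.
Total horizontal offset = 22.872 m.

23 m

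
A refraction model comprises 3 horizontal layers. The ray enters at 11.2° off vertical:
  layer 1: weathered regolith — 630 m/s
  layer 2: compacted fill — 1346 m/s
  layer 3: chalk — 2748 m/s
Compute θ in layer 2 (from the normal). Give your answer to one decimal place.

24.5°

Ray parameter p = sin 11.2° / 630 = 3.0831e-04 s/m.
sin θ_2 = p·V_2 = 3.0831e-04 × 1346 = 0.4150.
θ_2 = arcsin 0.4150 = 24.52°.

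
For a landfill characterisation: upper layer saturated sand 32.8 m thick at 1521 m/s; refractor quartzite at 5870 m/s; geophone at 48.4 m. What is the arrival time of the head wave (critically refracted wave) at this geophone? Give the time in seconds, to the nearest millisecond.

t = x/V₂ + 2h·√(V₂²−V₁²)/(V₁V₂).
√(V₂²−V₁²) = √(5870²−1521²) = 5669.5 m/s; delay term = 2·32.8·5669.5/(1521·5870) = 0.04166 s.
t = 48.4/5870 + 0.04166 = 0.04990 s.

0.050 s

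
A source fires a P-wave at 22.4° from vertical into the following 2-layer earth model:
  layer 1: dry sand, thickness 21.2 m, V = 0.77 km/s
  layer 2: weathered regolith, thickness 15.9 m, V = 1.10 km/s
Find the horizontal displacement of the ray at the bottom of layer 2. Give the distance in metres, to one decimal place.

Ray parameter p = sin 22.4° / 0.77 km/s = 4.9490e-01 s/km.
Layer 1: θ = 22.40°; offset = 21.2·tan 22.40° = 8.738 m.
Layer 2: sin θ = p·1.10 = 0.5444 → θ = 32.98°; offset = 15.9·tan 32.98° = 10.319 m.
Σ offsets = 19.057 m.

19.1 m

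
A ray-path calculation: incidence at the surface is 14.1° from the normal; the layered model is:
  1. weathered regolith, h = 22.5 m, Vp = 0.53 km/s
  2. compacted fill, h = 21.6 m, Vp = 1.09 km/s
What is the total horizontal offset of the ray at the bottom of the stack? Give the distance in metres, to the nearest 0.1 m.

Ray parameter p = sin 14.1° / 0.53 km/s = 4.5965e-01 s/km.
Layer 1: θ = 14.10°; offset = 22.5·tan 14.10° = 5.652 m.
Layer 2: sin θ = p·1.09 = 0.5010 → θ = 30.07°; offset = 21.6·tan 30.07° = 12.505 m.
Summing the layer offsets gives 18.156 m.

18.2 m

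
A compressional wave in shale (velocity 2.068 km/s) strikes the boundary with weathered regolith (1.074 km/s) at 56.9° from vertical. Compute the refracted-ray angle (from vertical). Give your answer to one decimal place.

sin θ₁/V₁ = sin θ₂/V₂ ⇒ sin θ₂ = 1.074·sin 56.9°/2.068 = 1.074·0.8377/2.068 = 0.4351.
θ₂ = arcsin 0.4351 = 25.79° from the normal.

25.8°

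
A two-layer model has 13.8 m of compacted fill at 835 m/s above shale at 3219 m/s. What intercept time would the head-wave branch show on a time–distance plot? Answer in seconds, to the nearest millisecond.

0.032 s

θ_c = arcsin(V₁/V₂) = arcsin(835/3219) = 15.03°; cos θ_c = 0.9658.
tᵢ = 2h·cos θ_c / V₁ = 2·13.8·0.9658 / 835 = 0.03192 s.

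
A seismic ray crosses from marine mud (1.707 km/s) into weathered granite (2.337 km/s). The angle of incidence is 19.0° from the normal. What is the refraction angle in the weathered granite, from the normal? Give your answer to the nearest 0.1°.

26.5°

sin θ₁/V₁ = sin θ₂/V₂ ⇒ sin θ₂ = 2.337·sin 19.0°/1.707 = 2.337·0.3256/1.707 = 0.4457.
θ₂ = arcsin 0.4457 = 26.47° from the normal.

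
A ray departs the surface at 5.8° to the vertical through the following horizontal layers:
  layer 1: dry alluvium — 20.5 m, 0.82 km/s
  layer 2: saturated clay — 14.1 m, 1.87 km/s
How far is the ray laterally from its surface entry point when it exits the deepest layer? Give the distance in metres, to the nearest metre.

Apply Snell's law at each interface; in layer i the horizontal offset is hᵢ·tan θᵢ.
Layer 1: θ = 5.80°; offset = 20.5·tan 5.80° = 2.082 m.
Layer 2: sin θ = 1.87·sin 5.8°/0.82 = 0.2305, θ = 13.32°; offset = 14.1·tan 13.32° = 3.339 m.
Σ offsets = 5.422 m.

5 m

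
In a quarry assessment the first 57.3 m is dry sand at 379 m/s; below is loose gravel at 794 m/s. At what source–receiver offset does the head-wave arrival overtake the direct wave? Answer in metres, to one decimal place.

192.7 m

θ_c = arcsin(379/794) = 28.51°, so cos θ_c = 0.8787 and tᵢ = 2h cos θ_c/V₁ = 0.2657 s.
At crossover x/V₁ = x/V₂ + tᵢ ⇒ x = tᵢ/(1/V₁ − 1/V₂) = 0.26570/(2.6385e-03 − 1.2594e-03) = 192.67 m.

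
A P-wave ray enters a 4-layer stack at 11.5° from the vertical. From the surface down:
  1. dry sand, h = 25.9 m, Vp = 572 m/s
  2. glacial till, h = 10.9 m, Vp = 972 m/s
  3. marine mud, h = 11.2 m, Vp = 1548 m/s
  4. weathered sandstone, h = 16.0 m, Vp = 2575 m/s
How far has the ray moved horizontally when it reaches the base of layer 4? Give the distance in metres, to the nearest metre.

49 m

p = sin θ₁/V₁ = sin 11.5°/572 = 3.4855e-04 s/m is conserved through the stack.
Layer 1: θ = 11.50°; offset = 25.9·tan 11.50° = 5.269 m.
Layer 2: sin θ = p·972 = 0.3388 → θ = 19.80°; offset = 10.9·tan 19.80° = 3.925 m.
Layer 3: sin θ = p·1548 = 0.5395 → θ = 32.65°; offset = 11.2·tan 32.65° = 7.177 m.
Layer 4: sin θ = p·2575 = 0.8975 → θ = 63.83°; offset = 16.0·tan 63.83° = 32.562 m.
Total horizontal offset = 48.934 m.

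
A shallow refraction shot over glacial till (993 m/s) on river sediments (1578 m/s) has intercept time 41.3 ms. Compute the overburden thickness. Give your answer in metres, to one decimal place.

26.4 m

θ_c = arcsin(993/1578) = 39.00°; cos θ_c = 0.7772.
tᵢ = 2h cos θ_c/V₁ ⇒ h = tᵢ·V₁/(2 cos θ_c) = 0.0413·993/(2·0.7772) = 26.38 m.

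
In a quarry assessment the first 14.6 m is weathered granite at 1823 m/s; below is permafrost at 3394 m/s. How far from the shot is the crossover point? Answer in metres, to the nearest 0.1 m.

53.2 m

x_cross = 2h·√((V₂+V₁)/(V₂−V₁)).
(V₂+V₁)/(V₂−V₁) = (3394+1823)/(3394−1823) = 3.3208; √ = 1.8223.
x_cross = 2·14.6·1.8223 = 53.21 m.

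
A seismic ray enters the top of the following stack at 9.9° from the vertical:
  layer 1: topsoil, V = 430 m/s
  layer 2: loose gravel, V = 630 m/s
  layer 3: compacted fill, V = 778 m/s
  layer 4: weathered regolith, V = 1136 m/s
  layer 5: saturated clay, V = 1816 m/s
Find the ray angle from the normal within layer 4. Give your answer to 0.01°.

27.01°

Ray parameter p = sin 9.9° / 430 = 3.9984e-04 s/m.
sin θ_4 = p·V_4 = 3.9984e-04 × 1136 = 0.4542.
θ_4 = 27.01° from the vertical.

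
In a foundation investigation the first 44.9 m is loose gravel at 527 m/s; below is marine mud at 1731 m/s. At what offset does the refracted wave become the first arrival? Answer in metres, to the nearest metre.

123 m

θ_c = arcsin(527/1731) = 17.72°, so cos θ_c = 0.9525 and tᵢ = 2h cos θ_c/V₁ = 0.1623 s.
At crossover x/V₁ = x/V₂ + tᵢ ⇒ x = tᵢ/(1/V₁ − 1/V₂) = 0.16231/(1.8975e-03 − 5.7770e-04) = 122.98 m.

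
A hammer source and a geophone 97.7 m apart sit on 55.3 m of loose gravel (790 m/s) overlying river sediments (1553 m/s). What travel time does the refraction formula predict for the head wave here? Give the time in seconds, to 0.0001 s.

θ_c = arcsin(V₁/V₂) = arcsin(790/1553) = 30.58°, cos θ_c = 0.8609.
Intercept time tᵢ = 2h cos θ_c / V₁ = 2·55.3·0.8609/790 = 0.12053 s.
t = x/V₂ + tᵢ = 97.7/1553 + 0.12053 = 0.18344 s.

0.1834 s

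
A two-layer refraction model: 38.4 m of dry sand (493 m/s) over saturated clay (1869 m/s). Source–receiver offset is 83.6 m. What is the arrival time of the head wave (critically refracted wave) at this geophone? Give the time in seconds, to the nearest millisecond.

0.195 s

t = x/V₂ + 2h·√(V₂²−V₁²)/(V₁V₂).
√(V₂²−V₁²) = √(1869²−493²) = 1802.8 m/s; delay term = 2·38.4·1802.8/(493·1869) = 0.15026 s.
t = 83.6/1869 + 0.15026 = 0.19499 s.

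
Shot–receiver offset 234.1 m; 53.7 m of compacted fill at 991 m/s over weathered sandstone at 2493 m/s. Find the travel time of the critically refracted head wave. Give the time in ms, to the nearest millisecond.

193 ms

t = x/V₂ + 2h·√(V₂²−V₁²)/(V₁V₂).
√(V₂²−V₁²) = √(2493²−991²) = 2287.6 m/s; delay term = 2·53.7·2287.6/(991·2493) = 0.09944 s.
t = 234.1/2493 + 0.09944 = 0.19335 s.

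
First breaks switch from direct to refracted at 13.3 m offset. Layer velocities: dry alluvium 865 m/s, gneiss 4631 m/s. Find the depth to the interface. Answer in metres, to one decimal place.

5.5 m

h = (x_cross/2)·√((V₂−V₁)/(V₂+V₁)).
(V₂−V₁)/(V₂+V₁) = (4631−865)/(4631+865) = 0.6852; √ = 0.8278.
h = (13.3/2)·0.8278 = 5.50 m.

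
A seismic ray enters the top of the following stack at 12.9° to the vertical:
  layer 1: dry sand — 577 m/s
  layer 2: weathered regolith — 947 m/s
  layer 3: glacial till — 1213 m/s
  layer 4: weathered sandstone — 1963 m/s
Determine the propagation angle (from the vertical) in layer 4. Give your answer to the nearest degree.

49°

Ray parameter p = sin 12.9° / 577 = 3.8692e-04 s/m.
sin θ_4 = p·V_4 = 3.8692e-04 × 1963 = 0.7595.
θ_4 = 49.42° from the vertical.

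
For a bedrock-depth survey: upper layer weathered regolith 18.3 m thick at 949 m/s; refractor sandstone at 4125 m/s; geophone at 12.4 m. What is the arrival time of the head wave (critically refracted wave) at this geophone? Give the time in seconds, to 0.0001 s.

0.0405 s

θ_c = arcsin(V₁/V₂) = arcsin(949/4125) = 13.30°, cos θ_c = 0.9732.
Intercept time tᵢ = 2h cos θ_c / V₁ = 2·18.3·0.9732/949 = 0.03753 s.
t = x/V₂ + tᵢ = 12.4/4125 + 0.03753 = 0.04054 s.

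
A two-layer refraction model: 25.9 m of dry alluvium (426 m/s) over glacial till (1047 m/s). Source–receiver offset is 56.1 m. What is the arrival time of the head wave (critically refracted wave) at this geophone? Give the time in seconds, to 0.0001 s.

0.1647 s

t = x/V₂ + 2h·√(V₂²−V₁²)/(V₁V₂).
√(V₂²−V₁²) = √(1047²−426²) = 956.4 m/s; delay term = 2·25.9·956.4/(426·1047) = 0.11108 s.
t = 56.1/1047 + 0.11108 = 0.16466 s.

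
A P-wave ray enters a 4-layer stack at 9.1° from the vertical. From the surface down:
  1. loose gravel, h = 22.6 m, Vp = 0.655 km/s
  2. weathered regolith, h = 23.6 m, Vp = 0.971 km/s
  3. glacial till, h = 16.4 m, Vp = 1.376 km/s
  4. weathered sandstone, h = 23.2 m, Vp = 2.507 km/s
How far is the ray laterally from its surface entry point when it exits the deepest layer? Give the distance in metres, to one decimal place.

32.7 m

Apply Snell's law at each interface; in layer i the horizontal offset is hᵢ·tan θᵢ.
Layer 1: θ = 9.10°; offset = 22.6·tan 9.10° = 3.620 m.
Layer 2: sin θ = 0.971·sin 9.1°/0.655 = 0.2345, θ = 13.56°; offset = 23.6·tan 13.56° = 5.692 m.
Layer 3: sin θ = 1.376·sin 9.1°/0.655 = 0.3323, θ = 19.41°; offset = 16.4·tan 19.41° = 5.777 m.
Layer 4: sin θ = 2.507·sin 9.1°/0.655 = 0.6053, θ = 37.25°; offset = 23.2·tan 37.25° = 17.644 m.
Summing the layer offsets gives 32.733 m.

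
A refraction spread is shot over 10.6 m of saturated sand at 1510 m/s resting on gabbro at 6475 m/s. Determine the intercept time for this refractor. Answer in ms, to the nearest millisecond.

θ_c = arcsin(V₁/V₂) = arcsin(1510/6475) = 13.49°; cos θ_c = 0.9724.
tᵢ = 2h·cos θ_c / V₁ = 2·10.6·0.9724 / 1510 = 0.01365 s.

14 ms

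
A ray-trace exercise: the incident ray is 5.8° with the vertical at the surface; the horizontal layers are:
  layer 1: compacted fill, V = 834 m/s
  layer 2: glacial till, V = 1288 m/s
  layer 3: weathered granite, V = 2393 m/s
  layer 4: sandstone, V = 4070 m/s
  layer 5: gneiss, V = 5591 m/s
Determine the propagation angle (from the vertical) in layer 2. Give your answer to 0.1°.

Ray parameter p = sin 5.8° / 834 = 1.2117e-04 s/m.
sin θ_2 = p·V_2 = 1.2117e-04 × 1288 = 0.1561.
θ_2 = arcsin 0.1561 = 8.98°.

9.0°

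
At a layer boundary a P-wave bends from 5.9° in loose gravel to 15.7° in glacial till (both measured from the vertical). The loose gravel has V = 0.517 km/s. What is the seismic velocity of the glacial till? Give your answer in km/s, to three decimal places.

sin 5.9° = 0.1028; sin 15.7° = 0.2706.
V₂ = V₁·(sin θ₂/sin θ₁) = 0.517·(0.2706/0.1028) = 1.361 km/s.

1.361 km/s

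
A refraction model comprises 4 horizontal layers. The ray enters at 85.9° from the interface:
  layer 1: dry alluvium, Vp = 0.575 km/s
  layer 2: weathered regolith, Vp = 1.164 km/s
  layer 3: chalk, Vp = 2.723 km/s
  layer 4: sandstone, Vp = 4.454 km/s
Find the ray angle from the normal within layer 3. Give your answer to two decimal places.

19.79°

From the normal: θ₁ = 90° − 85.9° = 4.1°.
Snell's law across each interface conserves sin θ / V, so sin θ_3 = V_3·sin θ₁/V₁.
sin θ_3 = 2.723 × sin 4.1° / 0.575 = 0.3386.
θ_3 = 19.79° from the vertical.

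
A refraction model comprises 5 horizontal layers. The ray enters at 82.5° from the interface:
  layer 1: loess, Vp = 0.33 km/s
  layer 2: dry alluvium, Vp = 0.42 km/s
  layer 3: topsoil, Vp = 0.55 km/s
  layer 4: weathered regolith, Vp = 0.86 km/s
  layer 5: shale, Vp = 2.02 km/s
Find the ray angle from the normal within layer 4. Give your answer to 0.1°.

19.9°

From the normal: θ₁ = 90° − 82.5° = 7.5°.
Ray parameter p = sin 7.5° / 0.33 = 3.9553e-01 s/km.
sin θ_4 = p·V_4 = 3.9553e-01 × 0.86 = 0.3402.
θ_4 = arcsin 0.3402 = 19.89°.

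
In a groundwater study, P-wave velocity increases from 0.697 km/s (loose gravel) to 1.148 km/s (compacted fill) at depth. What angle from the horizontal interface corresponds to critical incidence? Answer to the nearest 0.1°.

Critical incidence: sin θ_c = V₁/V₂ = 0.697/1.148 = 0.6071.
θ_c = arcsin 0.6071 = 37.38°.
Measured from the interface: 90° − 37.38° = 52.62°.

52.6°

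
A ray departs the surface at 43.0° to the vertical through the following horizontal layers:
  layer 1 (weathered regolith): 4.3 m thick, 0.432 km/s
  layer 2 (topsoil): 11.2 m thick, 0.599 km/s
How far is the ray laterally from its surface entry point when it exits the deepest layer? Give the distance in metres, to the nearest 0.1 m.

Apply Snell's law at each interface; in layer i the horizontal offset is hᵢ·tan θᵢ.
Layer 1: θ = 43.00°; offset = 4.3·tan 43.00° = 4.010 m.
Layer 2: sin θ = 0.599·sin 43.0°/0.432 = 0.9456, θ = 71.02°; offset = 11.2·tan 71.02° = 32.567 m.
Total horizontal offset = 36.577 m.

36.6 m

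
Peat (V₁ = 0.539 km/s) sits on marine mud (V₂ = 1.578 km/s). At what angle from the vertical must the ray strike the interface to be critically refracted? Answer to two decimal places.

Critical incidence: sin θ_c = V₁/V₂ = 0.539/1.578 = 0.3416.
θ_c = arcsin 0.3416 = 19.97°.

19.97°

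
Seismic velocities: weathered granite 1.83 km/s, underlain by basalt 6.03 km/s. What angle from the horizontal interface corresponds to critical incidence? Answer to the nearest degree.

At critical incidence the refracted ray runs along the interface (θ₂ = 90°), so sin θ_c = V₁/V₂.
θ_c = arcsin(1.83/6.03) = arcsin 0.3035 = 17.67°.
Measured from the interface: 90° − 17.67° = 72.33°.

72°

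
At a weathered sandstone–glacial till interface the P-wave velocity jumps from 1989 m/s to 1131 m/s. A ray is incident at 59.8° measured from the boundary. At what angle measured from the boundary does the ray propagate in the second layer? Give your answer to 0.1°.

73.4°

Convert to the normal: θ₁ = 90° − 59.8° = 30.2°.
sin θ₁/V₁ = sin θ₂/V₂ ⇒ sin θ₂ = 1131·sin 30.2°/1989 = 1131·0.5030/1989 = 0.2860.
θ₂ = sin⁻¹(0.2860) = 16.62° (from vertical).
From the interface: 90° − 16.62° = 73.38°.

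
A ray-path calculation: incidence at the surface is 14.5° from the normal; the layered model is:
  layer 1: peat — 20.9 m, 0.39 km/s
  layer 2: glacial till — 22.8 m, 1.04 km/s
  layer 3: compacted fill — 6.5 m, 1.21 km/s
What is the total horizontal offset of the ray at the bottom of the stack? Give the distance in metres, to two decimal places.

33.87 m

Apply Snell's law at each interface; in layer i the horizontal offset is hᵢ·tan θᵢ.
Layer 1: θ = 14.50°; offset = 20.9·tan 14.50° = 5.4051 m.
Layer 2: sin θ = 1.04·sin 14.5°/0.39 = 0.6677, θ = 41.89°; offset = 22.8·tan 41.89° = 20.4488 m.
Layer 3: sin θ = 1.21·sin 14.5°/0.39 = 0.7768, θ = 50.97°; offset = 6.5·tan 50.97° = 8.0183 m.
Σ offsets = 33.8723 m.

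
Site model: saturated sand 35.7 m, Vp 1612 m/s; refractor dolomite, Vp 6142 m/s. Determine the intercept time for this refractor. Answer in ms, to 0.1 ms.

42.7 ms

θ_c = arcsin(V₁/V₂) = arcsin(1612/6142) = 15.22°; cos θ_c = 0.9649.
tᵢ = 2h·cos θ_c / V₁ = 2·35.7·0.9649 / 1612 = 0.04274 s.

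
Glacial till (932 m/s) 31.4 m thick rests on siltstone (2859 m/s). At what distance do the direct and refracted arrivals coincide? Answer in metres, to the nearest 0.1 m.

88.1 m

x_cross = 2h·√((V₂+V₁)/(V₂−V₁)).
(V₂+V₁)/(V₂−V₁) = (2859+932)/(2859−932) = 1.9673; √ = 1.4026.
x_cross = 2·31.4·1.4026 = 88.08 m.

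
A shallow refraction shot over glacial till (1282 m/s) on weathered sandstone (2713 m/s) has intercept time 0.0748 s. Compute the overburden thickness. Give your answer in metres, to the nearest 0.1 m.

h = tᵢ·V₁·V₂ / (2·√(V₂²−V₁²)).
√(V₂²−V₁²) = √(2713² − 1282²) = 2391.0 m/s.
h = 0.0748 s × 1282 × 2713 / (2 × 2391.0) = 54.40 m.

54.4 m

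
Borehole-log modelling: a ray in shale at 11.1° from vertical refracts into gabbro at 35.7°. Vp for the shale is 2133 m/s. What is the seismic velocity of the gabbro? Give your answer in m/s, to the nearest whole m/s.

6465 m/s

sin 11.1° = 0.1925; sin 35.7° = 0.5835.
V₂ = V₁·(sin θ₂/sin θ₁) = 2133·(0.5835/0.1925) = 6465.20 m/s.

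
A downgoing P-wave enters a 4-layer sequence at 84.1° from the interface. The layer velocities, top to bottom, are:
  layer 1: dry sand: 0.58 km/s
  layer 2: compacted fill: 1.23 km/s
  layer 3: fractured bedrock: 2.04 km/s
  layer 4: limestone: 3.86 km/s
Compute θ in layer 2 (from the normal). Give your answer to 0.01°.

12.59°

From the normal: θ₁ = 90° − 84.1° = 5.9°.
Ray parameter p = sin 5.9° / 0.58 = 1.7723e-01 s/km.
sin θ_2 = p·V_2 = 1.7723e-01 × 1.23 = 0.2180.
θ_2 = 12.59° from the vertical.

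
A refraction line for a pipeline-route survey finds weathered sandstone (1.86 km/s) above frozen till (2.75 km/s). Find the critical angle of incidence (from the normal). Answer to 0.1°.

42.6°

Critical incidence: sin θ_c = V₁/V₂ = 1.86/2.75 = 0.6764.
θ_c = arcsin 0.6764 = 42.56°.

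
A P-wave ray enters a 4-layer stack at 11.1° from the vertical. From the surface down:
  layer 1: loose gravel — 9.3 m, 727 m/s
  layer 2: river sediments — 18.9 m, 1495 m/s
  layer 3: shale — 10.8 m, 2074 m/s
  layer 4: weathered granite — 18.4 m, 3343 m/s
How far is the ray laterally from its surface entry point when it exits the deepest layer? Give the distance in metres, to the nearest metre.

52 m

Apply Snell's law at each interface; in layer i the horizontal offset is hᵢ·tan θᵢ.
Layer 1: θ = 11.10°; offset = 9.3·tan 11.10° = 1.825 m.
Layer 2: sin θ = 1495·sin 11.1°/727 = 0.3959, θ = 23.32°; offset = 18.9·tan 23.32° = 8.148 m.
Layer 3: sin θ = 2074·sin 11.1°/727 = 0.5492, θ = 33.31°; offset = 10.8·tan 33.31° = 7.098 m.
Layer 4: sin θ = 3343·sin 11.1°/727 = 0.8853, θ = 62.29°; offset = 18.4·tan 62.29° = 35.027 m.
Summing the layer offsets gives 52.098 m.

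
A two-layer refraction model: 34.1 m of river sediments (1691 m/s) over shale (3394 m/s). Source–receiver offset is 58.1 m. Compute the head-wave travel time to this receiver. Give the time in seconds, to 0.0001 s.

0.0521 s

θ_c = arcsin(V₁/V₂) = arcsin(1691/3394) = 29.88°, cos θ_c = 0.8670.
Intercept time tᵢ = 2h cos θ_c / V₁ = 2·34.1·0.8670/1691 = 0.03497 s.
t = x/V₂ + tᵢ = 58.1/3394 + 0.03497 = 0.05209 s.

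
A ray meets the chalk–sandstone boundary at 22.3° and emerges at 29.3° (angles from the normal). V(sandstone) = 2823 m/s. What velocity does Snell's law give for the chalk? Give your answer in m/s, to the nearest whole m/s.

Snell's law: sin 22.3°/V₁ = sin 29.3°/V₂.
V₁ = V₂·sin 22.3°/sin 29.3° = 2823 × 0.7754 = 2188.89 m/s.

2189 m/s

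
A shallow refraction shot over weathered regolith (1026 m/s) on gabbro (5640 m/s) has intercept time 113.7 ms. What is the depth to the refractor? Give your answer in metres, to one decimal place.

θ_c = arcsin(1026/5640) = 10.48°; cos θ_c = 0.9833.
tᵢ = 2h cos θ_c/V₁ ⇒ h = tᵢ·V₁/(2 cos θ_c) = 0.1137·1026/(2·0.9833) = 59.32 m.

59.3 m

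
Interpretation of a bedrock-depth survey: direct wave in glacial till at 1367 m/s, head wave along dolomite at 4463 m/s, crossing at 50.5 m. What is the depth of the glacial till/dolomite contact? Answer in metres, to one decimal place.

x_cross = 2h·√((V₂+V₁)/(V₂−V₁)) → h = x_cross / (2·√((V₂+V₁)/(V₂−V₁))).
√((V₂+V₁)/(V₂−V₁)) = √((4463+1367)/(4463−1367)) = 1.3723.
h = 50.5 / (2·1.3723) = 18.40 m.

18.4 m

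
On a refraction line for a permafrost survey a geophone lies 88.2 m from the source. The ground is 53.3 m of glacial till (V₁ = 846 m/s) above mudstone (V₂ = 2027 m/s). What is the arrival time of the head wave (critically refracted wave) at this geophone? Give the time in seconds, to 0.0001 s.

θ_c = arcsin(V₁/V₂) = arcsin(846/2027) = 24.67°, cos θ_c = 0.9087.
Intercept time tᵢ = 2h cos θ_c / V₁ = 2·53.3·0.9087/846 = 0.11451 s.
t = x/V₂ + tᵢ = 88.2/2027 + 0.11451 = 0.15802 s.

0.1580 s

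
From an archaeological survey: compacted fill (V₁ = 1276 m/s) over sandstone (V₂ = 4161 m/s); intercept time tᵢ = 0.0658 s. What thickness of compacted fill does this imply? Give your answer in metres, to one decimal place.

44.1 m

h = tᵢ·V₁·V₂ / (2·√(V₂²−V₁²)).
√(V₂²−V₁²) = √(4161² − 1276²) = 3960.5 m/s.
h = 0.0658 s × 1276 × 4161 / (2 × 3960.5) = 44.11 m.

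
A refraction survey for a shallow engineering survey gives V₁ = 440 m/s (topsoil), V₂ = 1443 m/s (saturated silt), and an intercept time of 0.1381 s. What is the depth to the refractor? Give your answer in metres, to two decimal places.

31.90 m

θ_c = arcsin(440/1443) = 17.75°; cos θ_c = 0.9524.
tᵢ = 2h cos θ_c/V₁ ⇒ h = tᵢ·V₁/(2 cos θ_c) = 0.1381·440/(2·0.9524) = 31.90 m.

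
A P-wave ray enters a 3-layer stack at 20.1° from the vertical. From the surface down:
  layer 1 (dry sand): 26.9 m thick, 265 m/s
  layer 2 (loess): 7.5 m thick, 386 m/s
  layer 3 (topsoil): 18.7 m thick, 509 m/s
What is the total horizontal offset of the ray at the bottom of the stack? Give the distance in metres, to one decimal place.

30.6 m

Apply Snell's law at each interface; in layer i the horizontal offset is hᵢ·tan θᵢ.
Layer 1: θ = 20.10°; offset = 26.9·tan 20.10° = 9.844 m.
Layer 2: sin θ = 386·sin 20.1°/265 = 0.5006, θ = 30.04°; offset = 7.5·tan 30.04° = 4.337 m.
Layer 3: sin θ = 509·sin 20.1°/265 = 0.6601, θ = 41.31°; offset = 18.7·tan 41.31° = 16.432 m.
Σ offsets = 30.613 m.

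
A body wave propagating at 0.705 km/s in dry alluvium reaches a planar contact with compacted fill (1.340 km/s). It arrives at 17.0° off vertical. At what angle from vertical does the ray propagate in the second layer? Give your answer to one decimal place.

33.8°

Snell's law: sin θ₂ = (V₂/V₁)·sin θ₁ = (1.340/0.705)·sin 17.0° = 0.5557.
θ₂ = arcsin 0.5557 = 33.76° from the normal.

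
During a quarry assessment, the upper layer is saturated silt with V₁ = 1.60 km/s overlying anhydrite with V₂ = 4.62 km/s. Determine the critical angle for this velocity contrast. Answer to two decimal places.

20.26°

Critical incidence: sin θ_c = V₁/V₂ = 1.60/4.62 = 0.3463.
θ_c = arcsin 0.3463 = 20.26°.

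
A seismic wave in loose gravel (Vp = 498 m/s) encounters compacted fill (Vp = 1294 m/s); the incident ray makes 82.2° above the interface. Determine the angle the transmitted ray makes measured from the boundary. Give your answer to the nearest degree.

69°

Angle from the normal: 90° − 82.2° = 7.8°.
sin θ₁/V₁ = sin θ₂/V₂ ⇒ sin θ₂ = 1294·sin 7.8°/498 = 1294·0.1357/498 = 0.3526.
θ₂ = sin⁻¹(0.3526) = 20.65° (from vertical).
From the interface: 90° − 20.65° = 69.35°.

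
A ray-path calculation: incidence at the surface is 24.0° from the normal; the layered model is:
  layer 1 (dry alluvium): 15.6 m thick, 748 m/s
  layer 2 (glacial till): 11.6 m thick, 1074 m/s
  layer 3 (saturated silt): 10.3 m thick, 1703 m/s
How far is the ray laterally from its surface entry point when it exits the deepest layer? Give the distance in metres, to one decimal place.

Apply Snell's law at each interface; in layer i the horizontal offset is hᵢ·tan θᵢ.
Layer 1: θ = 24.00°; offset = 15.6·tan 24.00° = 6.946 m.
Layer 2: sin θ = 1074·sin 24.0°/748 = 0.5840, θ = 35.73°; offset = 11.6·tan 35.73° = 8.345 m.
Layer 3: sin θ = 1703·sin 24.0°/748 = 0.9260, θ = 67.82°; offset = 10.3·tan 67.82° = 25.270 m.
Summing the layer offsets gives 40.561 m.

40.6 m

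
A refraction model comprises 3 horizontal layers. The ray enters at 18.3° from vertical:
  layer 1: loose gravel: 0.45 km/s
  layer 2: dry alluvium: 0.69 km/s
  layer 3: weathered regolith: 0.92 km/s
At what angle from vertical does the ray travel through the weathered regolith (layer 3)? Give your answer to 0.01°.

Ray parameter p = sin 18.3° / 0.45 = 6.9776e-01 s/km.
sin θ_3 = p·V_3 = 6.9776e-01 × 0.92 = 0.6419.
θ_3 = 39.94° from the vertical.

39.94°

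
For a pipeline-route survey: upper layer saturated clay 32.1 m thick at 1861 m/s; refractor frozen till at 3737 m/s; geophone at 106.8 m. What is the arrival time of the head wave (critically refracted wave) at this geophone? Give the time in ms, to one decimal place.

θ_c = arcsin(V₁/V₂) = arcsin(1861/3737) = 29.87°, cos θ_c = 0.8672.
Intercept time tᵢ = 2h cos θ_c / V₁ = 2·32.1·0.8672/1861 = 0.02992 s.
t = x/V₂ + tᵢ = 106.8/3737 + 0.02992 = 0.05849 s.

58.5 ms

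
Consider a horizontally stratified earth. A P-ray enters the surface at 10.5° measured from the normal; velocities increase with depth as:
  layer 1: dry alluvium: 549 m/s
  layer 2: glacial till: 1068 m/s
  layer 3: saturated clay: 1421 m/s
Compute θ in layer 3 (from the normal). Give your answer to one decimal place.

28.1°

Snell's law across each interface conserves sin θ / V, so sin θ_3 = V_3·sin θ₁/V₁.
sin θ_3 = 1421 × sin 10.5° / 549 = 0.4717.
θ_3 = 28.14° from the vertical.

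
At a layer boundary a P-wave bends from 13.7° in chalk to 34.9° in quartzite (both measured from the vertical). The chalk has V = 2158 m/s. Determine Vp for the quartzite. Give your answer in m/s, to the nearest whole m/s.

5213 m/s

sin 13.7° = 0.2368; sin 34.9° = 0.5721.
V₂ = V₁·(sin θ₂/sin θ₁) = 2158·(0.5721/0.2368) = 5213.23 m/s.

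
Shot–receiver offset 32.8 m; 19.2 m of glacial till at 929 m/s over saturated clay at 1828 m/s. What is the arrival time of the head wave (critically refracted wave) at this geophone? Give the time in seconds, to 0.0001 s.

t = x/V₂ + 2h·√(V₂²−V₁²)/(V₁V₂).
√(V₂²−V₁²) = √(1828²−929²) = 1574.3 m/s; delay term = 2·19.2·1574.3/(929·1828) = 0.03560 s.
t = 32.8/1828 + 0.03560 = 0.05354 s.

0.0535 s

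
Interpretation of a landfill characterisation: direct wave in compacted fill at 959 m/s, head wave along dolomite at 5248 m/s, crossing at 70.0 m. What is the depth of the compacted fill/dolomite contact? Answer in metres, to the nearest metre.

h = (x_cross/2)·√((V₂−V₁)/(V₂+V₁)).
(V₂−V₁)/(V₂+V₁) = (5248−959)/(5248+959) = 0.6910; √ = 0.8313.
h = (70.0/2)·0.8313 = 29.09 m.

29 m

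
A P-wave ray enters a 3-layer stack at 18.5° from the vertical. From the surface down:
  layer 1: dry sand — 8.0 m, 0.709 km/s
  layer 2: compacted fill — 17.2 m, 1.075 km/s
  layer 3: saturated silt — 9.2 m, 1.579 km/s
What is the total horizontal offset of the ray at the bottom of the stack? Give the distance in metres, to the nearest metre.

p = sin θ₁/V₁ = sin 18.5°/0.709 = 4.4754e-01 s/km is conserved through the stack.
Layer 1: θ = 18.50°; offset = 8.0·tan 18.50° = 2.677 m.
Layer 2: sin θ = p·1.075 = 0.4811 → θ = 28.76°; offset = 17.2·tan 28.76° = 9.439 m.
Layer 3: sin θ = p·1.579 = 0.7067 → θ = 44.96°; offset = 9.2·tan 44.96° = 9.188 m.
Summing the layer offsets gives 21.304 m.

21 m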